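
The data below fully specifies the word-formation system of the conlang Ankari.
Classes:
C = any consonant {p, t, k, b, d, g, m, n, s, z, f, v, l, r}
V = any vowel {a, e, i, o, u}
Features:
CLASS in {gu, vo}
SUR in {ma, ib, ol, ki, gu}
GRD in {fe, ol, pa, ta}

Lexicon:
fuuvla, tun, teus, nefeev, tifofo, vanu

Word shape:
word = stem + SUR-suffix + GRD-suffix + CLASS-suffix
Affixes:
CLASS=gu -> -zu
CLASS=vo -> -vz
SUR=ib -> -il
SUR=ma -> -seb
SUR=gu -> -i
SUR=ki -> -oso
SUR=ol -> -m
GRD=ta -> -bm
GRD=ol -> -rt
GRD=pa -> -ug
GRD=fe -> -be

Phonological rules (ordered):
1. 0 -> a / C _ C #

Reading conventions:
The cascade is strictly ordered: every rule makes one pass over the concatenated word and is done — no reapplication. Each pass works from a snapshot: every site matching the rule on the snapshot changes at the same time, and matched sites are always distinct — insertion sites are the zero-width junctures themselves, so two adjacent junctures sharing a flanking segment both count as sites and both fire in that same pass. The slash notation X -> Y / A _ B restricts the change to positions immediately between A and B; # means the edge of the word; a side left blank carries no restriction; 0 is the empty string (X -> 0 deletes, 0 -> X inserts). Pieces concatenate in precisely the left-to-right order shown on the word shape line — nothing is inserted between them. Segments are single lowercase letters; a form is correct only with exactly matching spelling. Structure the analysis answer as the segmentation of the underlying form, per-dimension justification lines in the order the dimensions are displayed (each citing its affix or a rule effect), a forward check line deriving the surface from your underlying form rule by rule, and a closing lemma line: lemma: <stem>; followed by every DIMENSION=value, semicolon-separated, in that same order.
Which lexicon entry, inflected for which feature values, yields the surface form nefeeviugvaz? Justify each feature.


underlying: nefeev-i-ug-vz
CLASS=vo - signalled by the affix -vz
SUR=gu - signalled by the affix -i
GRD=pa - signalled by the affix -ug
check: nefeeviugvz -> nefeeviugvaz
lemma: nefeev; CLASS=vo; SUR=gu; GRD=pa


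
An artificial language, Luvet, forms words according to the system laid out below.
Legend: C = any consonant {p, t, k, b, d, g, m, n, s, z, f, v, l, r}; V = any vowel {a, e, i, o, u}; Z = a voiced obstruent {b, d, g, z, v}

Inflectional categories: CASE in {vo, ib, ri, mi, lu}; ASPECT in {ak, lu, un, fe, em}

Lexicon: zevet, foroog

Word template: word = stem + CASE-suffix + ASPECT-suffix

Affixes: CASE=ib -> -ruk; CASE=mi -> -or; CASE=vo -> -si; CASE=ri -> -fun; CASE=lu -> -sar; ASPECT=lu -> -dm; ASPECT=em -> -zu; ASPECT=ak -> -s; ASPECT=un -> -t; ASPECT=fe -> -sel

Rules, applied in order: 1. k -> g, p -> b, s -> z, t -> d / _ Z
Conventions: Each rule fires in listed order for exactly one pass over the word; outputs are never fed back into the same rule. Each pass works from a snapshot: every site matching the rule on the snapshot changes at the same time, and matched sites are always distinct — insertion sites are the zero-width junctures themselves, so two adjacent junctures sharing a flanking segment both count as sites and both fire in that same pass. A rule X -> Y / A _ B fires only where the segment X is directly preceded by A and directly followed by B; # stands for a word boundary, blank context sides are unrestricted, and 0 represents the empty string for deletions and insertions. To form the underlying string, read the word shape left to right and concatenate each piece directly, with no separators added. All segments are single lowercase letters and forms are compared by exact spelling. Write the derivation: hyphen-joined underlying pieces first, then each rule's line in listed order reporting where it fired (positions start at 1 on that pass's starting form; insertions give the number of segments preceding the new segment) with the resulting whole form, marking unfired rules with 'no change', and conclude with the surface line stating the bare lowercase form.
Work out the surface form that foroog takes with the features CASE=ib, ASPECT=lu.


underlying: foroog-ruk-dm
1. k -> g, p -> b, s -> z, t -> d / _ Z: fires at position(s) 9: foroogrugdm
surface: foroogrugdm


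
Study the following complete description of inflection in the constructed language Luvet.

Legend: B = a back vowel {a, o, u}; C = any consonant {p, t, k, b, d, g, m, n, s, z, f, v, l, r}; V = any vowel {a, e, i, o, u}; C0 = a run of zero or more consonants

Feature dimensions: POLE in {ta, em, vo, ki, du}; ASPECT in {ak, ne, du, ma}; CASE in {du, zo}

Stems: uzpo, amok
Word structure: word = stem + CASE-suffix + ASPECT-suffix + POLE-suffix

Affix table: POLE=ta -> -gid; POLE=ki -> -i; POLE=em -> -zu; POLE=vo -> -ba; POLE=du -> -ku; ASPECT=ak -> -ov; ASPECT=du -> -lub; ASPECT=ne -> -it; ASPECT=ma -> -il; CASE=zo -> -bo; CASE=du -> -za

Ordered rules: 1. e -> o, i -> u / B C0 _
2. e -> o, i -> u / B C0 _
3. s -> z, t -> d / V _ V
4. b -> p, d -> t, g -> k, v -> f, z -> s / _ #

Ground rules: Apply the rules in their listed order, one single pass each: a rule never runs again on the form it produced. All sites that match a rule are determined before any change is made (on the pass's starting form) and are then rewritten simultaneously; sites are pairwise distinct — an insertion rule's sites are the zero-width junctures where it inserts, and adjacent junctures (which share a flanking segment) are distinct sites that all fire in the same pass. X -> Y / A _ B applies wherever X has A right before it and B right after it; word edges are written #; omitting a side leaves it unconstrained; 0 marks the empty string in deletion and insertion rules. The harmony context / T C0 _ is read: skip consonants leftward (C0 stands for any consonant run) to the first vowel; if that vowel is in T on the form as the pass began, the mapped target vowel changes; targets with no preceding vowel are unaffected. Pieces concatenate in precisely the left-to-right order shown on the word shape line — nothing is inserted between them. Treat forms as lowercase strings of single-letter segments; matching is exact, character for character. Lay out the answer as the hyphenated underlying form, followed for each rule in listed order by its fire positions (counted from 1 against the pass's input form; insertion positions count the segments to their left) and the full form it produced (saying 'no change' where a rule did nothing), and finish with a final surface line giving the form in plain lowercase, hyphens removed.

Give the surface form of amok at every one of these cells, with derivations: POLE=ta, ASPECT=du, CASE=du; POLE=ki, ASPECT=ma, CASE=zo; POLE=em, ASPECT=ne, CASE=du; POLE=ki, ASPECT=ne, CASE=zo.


cell POLE=ta, ASPECT=du, CASE=du:
underlying: amok-za-lub-gid
1. e -> o, i -> u / B C0 _: fires at position(s) 11: amokzalubgud
2. e -> o, i -> u / B C0 _: no change
3. s -> z, t -> d / V _ V: no change
4. b -> p, d -> t, g -> k, v -> f, z -> s / _ #: fires at position(s) 12: amokzalubgut
surface: amokzalubgut

cell POLE=ki, ASPECT=ma, CASE=zo:
underlying: amok-bo-il-i
1. e -> o, i -> u / B C0 _: fires at position(s) 7: amokbouli
2. e -> o, i -> u / B C0 _: fires at position(s) 9: amokboulu
3. s -> z, t -> d / V _ V: no change
4. b -> p, d -> t, g -> k, v -> f, z -> s / _ #: no change
surface: amokboulu

cell POLE=em, ASPECT=ne, CASE=du:
underlying: amok-za-it-zu
1. e -> o, i -> u / B C0 _: fires at position(s) 7: amokzautzu
2. e -> o, i -> u / B C0 _: no change
3. s -> z, t -> d / V _ V: no change
4. b -> p, d -> t, g -> k, v -> f, z -> s / _ #: no change
surface: amokzautzu

cell POLE=ki, ASPECT=ne, CASE=zo:
underlying: amok-bo-it-i
1. e -> o, i -> u / B C0 _: fires at position(s) 7: amokbouti
2. e -> o, i -> u / B C0 _: fires at position(s) 9: amokboutu
3. s -> z, t -> d / V _ V: fires at position(s) 8: amokboudu
4. b -> p, d -> t, g -> k, v -> f, z -> s / _ #: no change
surface: amokboudu


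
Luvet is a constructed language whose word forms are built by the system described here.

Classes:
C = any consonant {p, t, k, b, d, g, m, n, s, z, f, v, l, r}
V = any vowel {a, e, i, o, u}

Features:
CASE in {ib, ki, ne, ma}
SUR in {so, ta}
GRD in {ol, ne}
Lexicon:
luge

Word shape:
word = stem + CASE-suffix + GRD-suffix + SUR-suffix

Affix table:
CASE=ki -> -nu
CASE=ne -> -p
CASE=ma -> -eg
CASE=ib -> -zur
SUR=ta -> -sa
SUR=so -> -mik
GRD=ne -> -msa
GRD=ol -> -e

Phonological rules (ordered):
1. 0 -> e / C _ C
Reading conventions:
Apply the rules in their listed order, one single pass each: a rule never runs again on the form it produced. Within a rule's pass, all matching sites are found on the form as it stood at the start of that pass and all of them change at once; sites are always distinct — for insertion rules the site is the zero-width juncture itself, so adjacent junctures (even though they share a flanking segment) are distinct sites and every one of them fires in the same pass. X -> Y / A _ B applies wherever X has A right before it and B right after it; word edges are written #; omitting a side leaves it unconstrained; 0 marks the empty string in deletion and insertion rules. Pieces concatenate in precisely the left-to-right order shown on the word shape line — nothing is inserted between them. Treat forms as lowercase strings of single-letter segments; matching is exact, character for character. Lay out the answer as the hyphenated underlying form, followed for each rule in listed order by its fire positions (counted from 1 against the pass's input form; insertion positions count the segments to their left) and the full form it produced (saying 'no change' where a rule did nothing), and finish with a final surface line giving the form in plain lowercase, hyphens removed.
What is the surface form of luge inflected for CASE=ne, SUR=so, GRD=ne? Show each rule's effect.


underlying: luge-p-msa-mik
1. 0 -> e / C _ C: inserts after position(s) 5, 6: lugepemesamik
surface: lugepemesamik


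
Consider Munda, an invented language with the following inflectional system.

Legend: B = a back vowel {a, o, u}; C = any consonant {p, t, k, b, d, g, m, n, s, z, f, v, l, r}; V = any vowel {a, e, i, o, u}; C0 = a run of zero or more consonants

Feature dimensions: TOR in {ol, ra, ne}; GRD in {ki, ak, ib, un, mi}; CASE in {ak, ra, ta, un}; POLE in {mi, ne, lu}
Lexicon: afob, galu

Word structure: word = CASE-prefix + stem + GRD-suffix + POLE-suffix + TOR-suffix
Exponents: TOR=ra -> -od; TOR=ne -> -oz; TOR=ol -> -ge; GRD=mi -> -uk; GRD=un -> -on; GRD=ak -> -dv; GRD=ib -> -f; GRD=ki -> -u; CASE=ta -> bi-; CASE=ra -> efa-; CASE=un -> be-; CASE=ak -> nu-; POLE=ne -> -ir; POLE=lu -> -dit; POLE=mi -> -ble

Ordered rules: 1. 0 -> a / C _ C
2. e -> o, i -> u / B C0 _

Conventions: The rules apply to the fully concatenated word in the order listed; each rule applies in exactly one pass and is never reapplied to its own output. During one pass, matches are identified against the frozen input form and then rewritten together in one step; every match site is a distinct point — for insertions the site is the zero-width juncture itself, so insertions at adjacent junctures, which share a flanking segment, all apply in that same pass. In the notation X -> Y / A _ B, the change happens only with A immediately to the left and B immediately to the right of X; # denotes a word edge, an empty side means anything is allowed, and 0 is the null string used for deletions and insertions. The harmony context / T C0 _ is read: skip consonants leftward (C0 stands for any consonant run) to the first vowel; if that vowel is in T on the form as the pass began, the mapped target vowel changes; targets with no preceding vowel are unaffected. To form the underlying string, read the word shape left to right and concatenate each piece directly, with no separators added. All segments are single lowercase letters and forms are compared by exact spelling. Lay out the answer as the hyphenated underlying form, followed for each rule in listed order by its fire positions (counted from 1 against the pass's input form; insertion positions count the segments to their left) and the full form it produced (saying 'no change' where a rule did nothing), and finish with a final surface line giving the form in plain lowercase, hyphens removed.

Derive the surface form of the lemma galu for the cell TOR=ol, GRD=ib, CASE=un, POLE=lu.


underlying: be-galu-f-dit-ge
1. 0 -> a / C _ C: inserts after position(s) 7, 10: begalufaditage
2. e -> o, i -> u / B C0 _: fires at position(s) 10, 14: begalufadutago
surface: begalufadutago


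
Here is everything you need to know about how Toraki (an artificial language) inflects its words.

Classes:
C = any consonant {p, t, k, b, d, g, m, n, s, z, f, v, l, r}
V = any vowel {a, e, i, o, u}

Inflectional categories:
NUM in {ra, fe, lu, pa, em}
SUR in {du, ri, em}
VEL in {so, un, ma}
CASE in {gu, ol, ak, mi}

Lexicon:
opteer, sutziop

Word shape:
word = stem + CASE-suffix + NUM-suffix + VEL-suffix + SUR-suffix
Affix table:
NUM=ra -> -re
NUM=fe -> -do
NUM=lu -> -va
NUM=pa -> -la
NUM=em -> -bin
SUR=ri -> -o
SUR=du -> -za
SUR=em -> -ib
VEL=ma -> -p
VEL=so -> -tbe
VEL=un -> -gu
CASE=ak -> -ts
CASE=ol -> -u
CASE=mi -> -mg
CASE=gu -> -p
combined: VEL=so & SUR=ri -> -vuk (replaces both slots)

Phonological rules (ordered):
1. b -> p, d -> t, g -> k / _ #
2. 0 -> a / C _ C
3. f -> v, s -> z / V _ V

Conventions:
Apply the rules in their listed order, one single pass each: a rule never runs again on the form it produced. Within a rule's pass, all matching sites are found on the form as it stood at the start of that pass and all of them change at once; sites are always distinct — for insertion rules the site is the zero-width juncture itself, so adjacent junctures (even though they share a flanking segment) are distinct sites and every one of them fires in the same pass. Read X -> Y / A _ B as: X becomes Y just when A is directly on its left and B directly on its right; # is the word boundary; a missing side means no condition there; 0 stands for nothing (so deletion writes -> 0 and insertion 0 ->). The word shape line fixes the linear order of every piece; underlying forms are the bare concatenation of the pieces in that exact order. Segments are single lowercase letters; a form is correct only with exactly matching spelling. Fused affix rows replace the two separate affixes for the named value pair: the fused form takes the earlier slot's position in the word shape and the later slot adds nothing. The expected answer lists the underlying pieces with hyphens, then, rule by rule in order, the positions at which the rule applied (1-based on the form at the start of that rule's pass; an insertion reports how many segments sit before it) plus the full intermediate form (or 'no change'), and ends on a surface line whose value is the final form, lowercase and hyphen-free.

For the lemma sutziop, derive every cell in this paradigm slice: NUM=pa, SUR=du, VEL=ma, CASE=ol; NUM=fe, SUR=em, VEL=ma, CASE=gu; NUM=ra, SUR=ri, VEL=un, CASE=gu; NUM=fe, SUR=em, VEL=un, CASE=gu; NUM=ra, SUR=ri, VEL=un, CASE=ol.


cell NUM=pa, SUR=du, VEL=ma, CASE=ol:
underlying: sutziop-u-la-p-za
1. b -> p, d -> t, g -> k / _ #: no change
2. 0 -> a / C _ C: inserts after position(s) 3, 11: sutaziopulapaza
3. f -> v, s -> z / V _ V: no change
surface: sutaziopulapaza

cell NUM=fe, SUR=em, VEL=ma, CASE=gu:
underlying: sutziop-p-do-p-ib
1. b -> p, d -> t, g -> k / _ #: fires at position(s) 13: sutzioppdopip
2. 0 -> a / C _ C: inserts after position(s) 3, 7, 8: sutaziopapadopip
3. f -> v, s -> z / V _ V: no change
surface: sutaziopapadopip

cell NUM=ra, SUR=ri, VEL=un, CASE=gu:
underlying: sutziop-p-re-gu-o
1. b -> p, d -> t, g -> k / _ #: no change
2. 0 -> a / C _ C: inserts after position(s) 3, 7, 8: sutaziopapareguo
3. f -> v, s -> z / V _ V: no change
surface: sutaziopapareguo

cell NUM=fe, SUR=em, VEL=un, CASE=gu:
underlying: sutziop-p-do-gu-ib
1. b -> p, d -> t, g -> k / _ #: fires at position(s) 14: sutzioppdoguip
2. 0 -> a / C _ C: inserts after position(s) 3, 7, 8: sutaziopapadoguip
3. f -> v, s -> z / V _ V: no change
surface: sutaziopapadoguip

cell NUM=ra, SUR=ri, VEL=un, CASE=ol:
underlying: sutziop-u-re-gu-o
1. b -> p, d -> t, g -> k / _ #: no change
2. 0 -> a / C _ C: inserts after position(s) 3: sutaziopureguo
3. f -> v, s -> z / V _ V: no change
surface: sutaziopureguo


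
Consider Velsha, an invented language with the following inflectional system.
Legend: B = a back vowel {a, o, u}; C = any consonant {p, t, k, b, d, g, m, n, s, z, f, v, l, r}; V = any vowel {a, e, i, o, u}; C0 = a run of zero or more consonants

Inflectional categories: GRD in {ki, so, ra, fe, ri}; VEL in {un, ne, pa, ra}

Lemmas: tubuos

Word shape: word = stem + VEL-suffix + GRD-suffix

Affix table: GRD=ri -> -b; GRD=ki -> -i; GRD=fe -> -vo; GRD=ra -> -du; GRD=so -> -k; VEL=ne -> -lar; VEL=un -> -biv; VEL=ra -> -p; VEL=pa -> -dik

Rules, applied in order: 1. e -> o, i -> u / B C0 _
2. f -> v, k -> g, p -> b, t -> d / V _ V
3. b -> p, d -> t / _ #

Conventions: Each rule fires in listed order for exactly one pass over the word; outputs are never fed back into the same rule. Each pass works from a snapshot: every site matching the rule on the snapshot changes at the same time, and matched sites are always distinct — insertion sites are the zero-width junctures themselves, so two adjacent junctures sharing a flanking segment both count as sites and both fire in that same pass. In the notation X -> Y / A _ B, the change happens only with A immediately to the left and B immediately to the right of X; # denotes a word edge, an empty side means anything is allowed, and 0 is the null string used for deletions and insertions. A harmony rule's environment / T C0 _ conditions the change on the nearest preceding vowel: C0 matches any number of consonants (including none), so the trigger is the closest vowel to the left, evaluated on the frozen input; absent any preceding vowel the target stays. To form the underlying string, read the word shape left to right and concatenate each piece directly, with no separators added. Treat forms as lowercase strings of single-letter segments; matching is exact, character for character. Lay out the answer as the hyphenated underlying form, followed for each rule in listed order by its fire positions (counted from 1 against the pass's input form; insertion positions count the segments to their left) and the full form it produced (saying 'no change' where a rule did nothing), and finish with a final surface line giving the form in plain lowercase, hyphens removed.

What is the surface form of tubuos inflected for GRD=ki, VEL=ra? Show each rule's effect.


underlying: tubuos-p-i
1. e -> o, i -> u / B C0 _: fires at position(s) 8: tubuospu
2. f -> v, k -> g, p -> b, t -> d / V _ V: no change
3. b -> p, d -> t / _ #: no change
surface: tubuospu


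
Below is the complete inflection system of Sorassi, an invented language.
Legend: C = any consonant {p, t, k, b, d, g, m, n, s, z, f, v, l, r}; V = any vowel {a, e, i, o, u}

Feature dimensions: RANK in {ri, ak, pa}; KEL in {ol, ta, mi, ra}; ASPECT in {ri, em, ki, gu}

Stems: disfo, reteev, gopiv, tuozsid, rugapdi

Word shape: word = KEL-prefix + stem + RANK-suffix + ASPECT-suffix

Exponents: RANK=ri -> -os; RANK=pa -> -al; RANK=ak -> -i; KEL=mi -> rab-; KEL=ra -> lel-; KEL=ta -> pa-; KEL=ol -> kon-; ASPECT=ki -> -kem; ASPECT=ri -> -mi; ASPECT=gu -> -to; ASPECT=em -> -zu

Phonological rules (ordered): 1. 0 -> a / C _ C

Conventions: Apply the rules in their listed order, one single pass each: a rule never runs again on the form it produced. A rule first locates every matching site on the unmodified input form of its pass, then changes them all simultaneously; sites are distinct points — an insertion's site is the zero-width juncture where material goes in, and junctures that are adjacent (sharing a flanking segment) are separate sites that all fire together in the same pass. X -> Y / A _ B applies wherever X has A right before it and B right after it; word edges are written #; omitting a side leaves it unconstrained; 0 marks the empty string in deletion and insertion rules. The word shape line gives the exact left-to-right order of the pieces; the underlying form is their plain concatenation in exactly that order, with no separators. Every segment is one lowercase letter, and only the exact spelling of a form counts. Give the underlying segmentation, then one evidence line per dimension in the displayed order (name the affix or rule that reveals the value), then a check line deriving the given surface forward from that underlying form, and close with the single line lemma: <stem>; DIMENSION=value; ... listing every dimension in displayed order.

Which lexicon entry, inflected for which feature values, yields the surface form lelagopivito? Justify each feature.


underlying: lel-gopiv-i-to
RANK=ak - signalled by the affix -i
KEL=ra - signalled by the affix lel-
ASPECT=gu - signalled by the affix -to
check: lelgopivito -> lelagopivito
lemma: gopiv; RANK=ak; KEL=ra; ASPECT=gu


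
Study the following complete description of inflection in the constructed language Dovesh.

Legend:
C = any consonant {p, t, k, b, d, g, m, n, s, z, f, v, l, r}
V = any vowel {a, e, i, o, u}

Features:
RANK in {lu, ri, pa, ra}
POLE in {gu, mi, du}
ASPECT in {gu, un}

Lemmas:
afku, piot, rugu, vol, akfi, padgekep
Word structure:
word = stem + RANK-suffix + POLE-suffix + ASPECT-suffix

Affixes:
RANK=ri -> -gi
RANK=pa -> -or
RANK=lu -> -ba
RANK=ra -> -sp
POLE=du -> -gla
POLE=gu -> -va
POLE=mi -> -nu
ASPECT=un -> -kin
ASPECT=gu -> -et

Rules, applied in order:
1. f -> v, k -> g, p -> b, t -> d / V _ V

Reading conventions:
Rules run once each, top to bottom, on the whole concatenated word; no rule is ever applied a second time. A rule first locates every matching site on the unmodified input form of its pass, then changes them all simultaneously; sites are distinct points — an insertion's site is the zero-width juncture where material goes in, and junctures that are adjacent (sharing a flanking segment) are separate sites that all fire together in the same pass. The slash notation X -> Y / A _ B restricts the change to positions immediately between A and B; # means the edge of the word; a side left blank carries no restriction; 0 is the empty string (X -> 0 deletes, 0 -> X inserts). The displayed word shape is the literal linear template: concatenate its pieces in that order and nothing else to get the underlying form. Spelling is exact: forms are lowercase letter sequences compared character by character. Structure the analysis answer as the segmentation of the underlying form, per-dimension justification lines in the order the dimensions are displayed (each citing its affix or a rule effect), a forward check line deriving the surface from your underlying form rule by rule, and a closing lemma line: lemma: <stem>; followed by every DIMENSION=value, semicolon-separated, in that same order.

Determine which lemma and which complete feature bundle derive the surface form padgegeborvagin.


underlying: padgekep-or-va-kin
RANK=pa - signalled by the affix -or
POLE=gu - signalled by the affix -va
ASPECT=un - signalled by the affix -kin
check: padgekeporvakin -> padgegeborvagin
lemma: padgekep; RANK=pa; POLE=gu; ASPECT=un


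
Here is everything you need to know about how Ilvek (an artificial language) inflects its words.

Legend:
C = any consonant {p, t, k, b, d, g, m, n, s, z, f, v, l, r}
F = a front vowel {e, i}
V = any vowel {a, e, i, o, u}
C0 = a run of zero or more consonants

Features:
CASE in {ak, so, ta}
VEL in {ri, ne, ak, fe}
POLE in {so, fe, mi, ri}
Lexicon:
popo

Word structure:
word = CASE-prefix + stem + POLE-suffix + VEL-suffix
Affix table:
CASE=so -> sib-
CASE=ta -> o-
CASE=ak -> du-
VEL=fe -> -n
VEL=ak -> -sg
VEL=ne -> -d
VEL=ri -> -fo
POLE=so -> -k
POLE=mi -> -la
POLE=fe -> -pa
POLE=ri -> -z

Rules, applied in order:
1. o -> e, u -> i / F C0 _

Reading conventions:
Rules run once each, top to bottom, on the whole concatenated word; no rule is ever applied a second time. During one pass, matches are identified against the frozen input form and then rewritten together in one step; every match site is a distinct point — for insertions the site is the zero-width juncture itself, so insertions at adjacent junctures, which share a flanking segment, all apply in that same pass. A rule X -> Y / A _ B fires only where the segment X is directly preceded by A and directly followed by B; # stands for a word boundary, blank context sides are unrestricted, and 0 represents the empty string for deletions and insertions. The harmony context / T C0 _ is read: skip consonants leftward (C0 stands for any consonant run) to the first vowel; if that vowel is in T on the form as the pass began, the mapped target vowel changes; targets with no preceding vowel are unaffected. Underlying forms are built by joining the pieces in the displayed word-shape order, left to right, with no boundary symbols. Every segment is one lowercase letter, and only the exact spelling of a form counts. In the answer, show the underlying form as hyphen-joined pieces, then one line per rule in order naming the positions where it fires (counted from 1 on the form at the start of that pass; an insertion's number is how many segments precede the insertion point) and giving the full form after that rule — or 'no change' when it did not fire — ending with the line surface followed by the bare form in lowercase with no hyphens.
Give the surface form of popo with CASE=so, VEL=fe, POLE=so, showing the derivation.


underlying: sib-popo-k-n
1. o -> e, u -> i / F C0 _: fires at position(s) 5: sibpepokn
surface: sibpepokn


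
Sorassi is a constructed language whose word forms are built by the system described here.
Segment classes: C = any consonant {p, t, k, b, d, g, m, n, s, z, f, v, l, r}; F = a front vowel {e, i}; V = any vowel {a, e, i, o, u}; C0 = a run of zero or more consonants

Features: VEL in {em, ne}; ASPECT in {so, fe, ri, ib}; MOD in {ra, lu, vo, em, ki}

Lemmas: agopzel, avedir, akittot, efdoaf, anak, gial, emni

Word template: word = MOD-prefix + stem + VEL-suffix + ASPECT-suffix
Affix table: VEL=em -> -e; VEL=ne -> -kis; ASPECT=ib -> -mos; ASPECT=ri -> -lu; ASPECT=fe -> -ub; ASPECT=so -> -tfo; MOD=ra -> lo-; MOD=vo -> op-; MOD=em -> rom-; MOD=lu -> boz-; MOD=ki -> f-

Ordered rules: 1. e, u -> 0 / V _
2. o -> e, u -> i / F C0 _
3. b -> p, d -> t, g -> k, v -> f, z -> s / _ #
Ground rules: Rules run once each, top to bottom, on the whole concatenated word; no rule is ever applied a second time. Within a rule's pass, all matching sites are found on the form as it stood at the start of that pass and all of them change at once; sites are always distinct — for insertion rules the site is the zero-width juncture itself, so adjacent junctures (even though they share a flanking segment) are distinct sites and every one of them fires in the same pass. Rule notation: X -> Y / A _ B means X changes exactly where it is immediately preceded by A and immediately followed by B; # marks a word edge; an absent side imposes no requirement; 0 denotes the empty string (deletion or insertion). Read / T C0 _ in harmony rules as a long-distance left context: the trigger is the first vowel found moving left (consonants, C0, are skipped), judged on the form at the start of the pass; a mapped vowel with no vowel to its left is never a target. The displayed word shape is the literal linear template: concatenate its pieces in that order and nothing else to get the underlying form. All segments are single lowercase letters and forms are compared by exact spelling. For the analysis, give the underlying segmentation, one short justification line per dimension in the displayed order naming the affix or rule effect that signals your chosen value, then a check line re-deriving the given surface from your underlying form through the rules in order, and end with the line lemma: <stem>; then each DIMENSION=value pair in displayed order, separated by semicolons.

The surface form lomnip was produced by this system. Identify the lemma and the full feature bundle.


underlying: lo-emni-e-ub
VEL=em - signalled by the affix -e
ASPECT=fe - signalled by the affix -ub
MOD=ra - signalled by the affix lo-
check: loemnieub -> lomnib -> lomnib -> lomnip
lemma: emni; VEL=em; ASPECT=fe; MOD=ra


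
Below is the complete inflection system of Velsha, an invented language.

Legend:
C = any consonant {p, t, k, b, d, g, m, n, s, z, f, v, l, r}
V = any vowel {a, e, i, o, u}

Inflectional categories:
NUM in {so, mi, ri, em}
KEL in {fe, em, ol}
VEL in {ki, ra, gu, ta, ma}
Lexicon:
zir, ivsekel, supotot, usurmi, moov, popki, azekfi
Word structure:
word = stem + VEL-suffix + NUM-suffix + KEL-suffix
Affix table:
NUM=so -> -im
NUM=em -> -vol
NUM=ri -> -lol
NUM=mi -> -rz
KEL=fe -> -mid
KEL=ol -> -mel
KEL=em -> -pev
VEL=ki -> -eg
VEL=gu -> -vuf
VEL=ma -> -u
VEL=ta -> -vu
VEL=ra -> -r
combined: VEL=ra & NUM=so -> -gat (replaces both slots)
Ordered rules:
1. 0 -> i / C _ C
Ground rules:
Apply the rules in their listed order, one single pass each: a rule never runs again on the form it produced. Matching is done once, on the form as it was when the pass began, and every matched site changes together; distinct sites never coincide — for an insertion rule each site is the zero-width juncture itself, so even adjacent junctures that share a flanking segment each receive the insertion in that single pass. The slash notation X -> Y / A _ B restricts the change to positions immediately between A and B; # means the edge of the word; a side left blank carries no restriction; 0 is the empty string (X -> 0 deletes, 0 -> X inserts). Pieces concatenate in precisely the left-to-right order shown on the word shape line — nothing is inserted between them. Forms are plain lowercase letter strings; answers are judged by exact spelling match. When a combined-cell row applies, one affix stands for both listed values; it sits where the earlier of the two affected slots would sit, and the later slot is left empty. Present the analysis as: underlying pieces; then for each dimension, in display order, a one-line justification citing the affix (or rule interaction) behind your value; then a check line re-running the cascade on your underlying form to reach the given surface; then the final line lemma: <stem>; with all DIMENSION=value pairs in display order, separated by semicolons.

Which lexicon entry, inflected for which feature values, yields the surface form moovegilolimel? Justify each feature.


underlying: moov-eg-lol-mel
NUM=ri - signalled by the affix -lol
KEL=ol - signalled by the affix -mel
VEL=ki - signalled by the affix -eg
check: mooveglolmel -> moovegilolimel
lemma: moov; NUM=ri; KEL=ol; VEL=ki


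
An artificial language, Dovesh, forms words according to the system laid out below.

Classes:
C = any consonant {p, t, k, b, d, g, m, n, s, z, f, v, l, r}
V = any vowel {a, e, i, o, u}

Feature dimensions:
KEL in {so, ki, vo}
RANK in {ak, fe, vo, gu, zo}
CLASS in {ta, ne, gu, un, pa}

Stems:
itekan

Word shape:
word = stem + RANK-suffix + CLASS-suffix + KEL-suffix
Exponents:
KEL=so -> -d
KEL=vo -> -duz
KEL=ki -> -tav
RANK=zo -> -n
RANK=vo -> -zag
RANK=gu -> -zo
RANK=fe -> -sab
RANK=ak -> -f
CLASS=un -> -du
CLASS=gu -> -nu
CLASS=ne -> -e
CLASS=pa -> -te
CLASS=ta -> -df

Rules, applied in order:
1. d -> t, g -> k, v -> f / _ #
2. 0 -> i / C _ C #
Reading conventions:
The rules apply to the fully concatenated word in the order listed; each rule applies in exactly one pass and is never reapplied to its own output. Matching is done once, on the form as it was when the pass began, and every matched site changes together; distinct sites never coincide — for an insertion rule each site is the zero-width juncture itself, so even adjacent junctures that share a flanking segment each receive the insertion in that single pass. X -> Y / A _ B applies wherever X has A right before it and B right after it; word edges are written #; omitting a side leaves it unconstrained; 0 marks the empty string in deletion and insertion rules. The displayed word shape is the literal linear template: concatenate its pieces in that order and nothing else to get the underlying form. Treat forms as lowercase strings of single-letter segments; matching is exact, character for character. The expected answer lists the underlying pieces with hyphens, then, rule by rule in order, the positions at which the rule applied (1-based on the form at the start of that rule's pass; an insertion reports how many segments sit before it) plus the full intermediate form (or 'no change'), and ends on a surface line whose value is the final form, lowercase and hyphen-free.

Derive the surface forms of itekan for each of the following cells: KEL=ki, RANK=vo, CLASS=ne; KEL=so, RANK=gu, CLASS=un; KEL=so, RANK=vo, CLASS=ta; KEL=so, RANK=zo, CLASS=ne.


cell KEL=ki, RANK=vo, CLASS=ne:
underlying: itekan-zag-e-tav
1. d -> t, g -> k, v -> f / _ #: fires at position(s) 13: itekanzagetaf
2. 0 -> i / C _ C #: no change
surface: itekanzagetaf

cell KEL=so, RANK=gu, CLASS=un:
underlying: itekan-zo-du-d
1. d -> t, g -> k, v -> f / _ #: fires at position(s) 11: itekanzodut
2. 0 -> i / C _ C #: no change
surface: itekanzodut

cell KEL=so, RANK=vo, CLASS=ta:
underlying: itekan-zag-df-d
1. d -> t, g -> k, v -> f / _ #: fires at position(s) 12: itekanzagdft
2. 0 -> i / C _ C #: inserts after position(s) 11: itekanzagdfit
surface: itekanzagdfit

cell KEL=so, RANK=zo, CLASS=ne:
underlying: itekan-n-e-d
1. d -> t, g -> k, v -> f / _ #: fires at position(s) 9: itekannet
2. 0 -> i / C _ C #: no change
surface: itekannet


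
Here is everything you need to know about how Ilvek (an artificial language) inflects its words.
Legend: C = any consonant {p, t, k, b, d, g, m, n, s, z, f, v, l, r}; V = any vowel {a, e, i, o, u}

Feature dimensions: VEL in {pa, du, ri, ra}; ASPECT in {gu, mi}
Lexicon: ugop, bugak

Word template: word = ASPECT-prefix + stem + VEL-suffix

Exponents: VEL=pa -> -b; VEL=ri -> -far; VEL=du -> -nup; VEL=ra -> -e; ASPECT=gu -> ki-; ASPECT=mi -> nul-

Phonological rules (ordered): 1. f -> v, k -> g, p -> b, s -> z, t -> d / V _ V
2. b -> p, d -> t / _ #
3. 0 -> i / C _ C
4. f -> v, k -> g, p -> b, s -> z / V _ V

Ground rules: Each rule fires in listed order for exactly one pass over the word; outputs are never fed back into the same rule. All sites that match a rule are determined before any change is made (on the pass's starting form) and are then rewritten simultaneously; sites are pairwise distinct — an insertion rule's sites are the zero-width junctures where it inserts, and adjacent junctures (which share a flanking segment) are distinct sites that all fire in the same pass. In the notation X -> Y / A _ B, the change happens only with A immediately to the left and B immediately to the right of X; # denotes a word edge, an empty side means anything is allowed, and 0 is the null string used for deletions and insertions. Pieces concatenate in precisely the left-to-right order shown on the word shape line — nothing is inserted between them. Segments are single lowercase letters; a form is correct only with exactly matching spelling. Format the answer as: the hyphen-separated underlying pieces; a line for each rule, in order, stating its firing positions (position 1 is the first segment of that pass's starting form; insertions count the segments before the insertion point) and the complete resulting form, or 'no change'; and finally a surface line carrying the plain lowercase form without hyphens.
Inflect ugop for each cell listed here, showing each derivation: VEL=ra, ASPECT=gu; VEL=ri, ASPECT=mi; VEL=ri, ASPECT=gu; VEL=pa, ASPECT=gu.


cell VEL=ra, ASPECT=gu:
underlying: ki-ugop-e
1. f -> v, k -> g, p -> b, s -> z, t -> d / V _ V: fires at position(s) 6: kiugobe
2. b -> p, d -> t / _ #: no change
3. 0 -> i / C _ C: no change
4. f -> v, k -> g, p -> b, s -> z / V _ V: no change
surface: kiugobe

cell VEL=ri, ASPECT=mi:
underlying: nul-ugop-far
1. f -> v, k -> g, p -> b, s -> z, t -> d / V _ V: no change
2. b -> p, d -> t / _ #: no change
3. 0 -> i / C _ C: inserts after position(s) 7: nulugopifar
4. f -> v, k -> g, p -> b, s -> z / V _ V: fires at position(s) 7, 9: nulugobivar
surface: nulugobivar

cell VEL=ri, ASPECT=gu:
underlying: ki-ugop-far
1. f -> v, k -> g, p -> b, s -> z, t -> d / V _ V: no change
2. b -> p, d -> t / _ #: no change
3. 0 -> i / C _ C: inserts after position(s) 6: kiugopifar
4. f -> v, k -> g, p -> b, s -> z / V _ V: fires at position(s) 6, 8: kiugobivar
surface: kiugobivar

cell VEL=pa, ASPECT=gu:
underlying: ki-ugop-b
1. f -> v, k -> g, p -> b, s -> z, t -> d / V _ V: no change
2. b -> p, d -> t / _ #: fires at position(s) 7: kiugopp
3. 0 -> i / C _ C: inserts after position(s) 6: kiugopip
4. f -> v, k -> g, p -> b, s -> z / V _ V: fires at position(s) 6: kiugobip
surface: kiugobip


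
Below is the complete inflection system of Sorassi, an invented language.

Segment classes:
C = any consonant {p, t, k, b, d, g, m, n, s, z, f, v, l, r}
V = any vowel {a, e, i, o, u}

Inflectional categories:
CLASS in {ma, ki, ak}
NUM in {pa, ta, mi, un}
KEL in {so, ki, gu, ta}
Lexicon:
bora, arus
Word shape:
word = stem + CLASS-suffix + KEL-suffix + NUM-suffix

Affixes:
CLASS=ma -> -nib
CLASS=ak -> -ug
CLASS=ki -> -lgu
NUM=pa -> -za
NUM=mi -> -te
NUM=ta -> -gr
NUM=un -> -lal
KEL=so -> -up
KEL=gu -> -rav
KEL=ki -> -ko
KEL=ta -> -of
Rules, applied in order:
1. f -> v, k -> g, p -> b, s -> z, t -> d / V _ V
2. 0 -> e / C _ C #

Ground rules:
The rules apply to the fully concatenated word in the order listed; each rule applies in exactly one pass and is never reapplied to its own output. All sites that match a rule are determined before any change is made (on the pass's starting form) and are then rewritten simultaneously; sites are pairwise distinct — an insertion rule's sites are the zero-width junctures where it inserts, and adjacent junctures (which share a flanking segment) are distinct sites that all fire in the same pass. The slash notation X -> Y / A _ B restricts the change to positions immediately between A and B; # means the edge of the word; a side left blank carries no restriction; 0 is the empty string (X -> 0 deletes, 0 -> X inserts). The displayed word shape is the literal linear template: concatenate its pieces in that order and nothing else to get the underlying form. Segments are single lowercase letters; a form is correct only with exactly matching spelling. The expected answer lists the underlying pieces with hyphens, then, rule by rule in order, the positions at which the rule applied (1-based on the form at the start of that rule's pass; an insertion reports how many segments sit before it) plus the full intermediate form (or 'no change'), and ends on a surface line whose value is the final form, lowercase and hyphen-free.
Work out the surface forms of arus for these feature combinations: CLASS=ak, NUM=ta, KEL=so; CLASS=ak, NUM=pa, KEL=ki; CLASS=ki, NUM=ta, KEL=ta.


cell CLASS=ak, NUM=ta, KEL=so:
underlying: arus-ug-up-gr
1. f -> v, k -> g, p -> b, s -> z, t -> d / V _ V: fires at position(s) 4: aruzugupgr
2. 0 -> e / C _ C #: inserts after position(s) 9: aruzugupger
surface: aruzugupger

cell CLASS=ak, NUM=pa, KEL=ki:
underlying: arus-ug-ko-za
1. f -> v, k -> g, p -> b, s -> z, t -> d / V _ V: fires at position(s) 4: aruzugkoza
2. 0 -> e / C _ C #: no change
surface: aruzugkoza

cell CLASS=ki, NUM=ta, KEL=ta:
underlying: arus-lgu-of-gr
1. f -> v, k -> g, p -> b, s -> z, t -> d / V _ V: no change
2. 0 -> e / C _ C #: inserts after position(s) 10: aruslguofger
surface: aruslguofger


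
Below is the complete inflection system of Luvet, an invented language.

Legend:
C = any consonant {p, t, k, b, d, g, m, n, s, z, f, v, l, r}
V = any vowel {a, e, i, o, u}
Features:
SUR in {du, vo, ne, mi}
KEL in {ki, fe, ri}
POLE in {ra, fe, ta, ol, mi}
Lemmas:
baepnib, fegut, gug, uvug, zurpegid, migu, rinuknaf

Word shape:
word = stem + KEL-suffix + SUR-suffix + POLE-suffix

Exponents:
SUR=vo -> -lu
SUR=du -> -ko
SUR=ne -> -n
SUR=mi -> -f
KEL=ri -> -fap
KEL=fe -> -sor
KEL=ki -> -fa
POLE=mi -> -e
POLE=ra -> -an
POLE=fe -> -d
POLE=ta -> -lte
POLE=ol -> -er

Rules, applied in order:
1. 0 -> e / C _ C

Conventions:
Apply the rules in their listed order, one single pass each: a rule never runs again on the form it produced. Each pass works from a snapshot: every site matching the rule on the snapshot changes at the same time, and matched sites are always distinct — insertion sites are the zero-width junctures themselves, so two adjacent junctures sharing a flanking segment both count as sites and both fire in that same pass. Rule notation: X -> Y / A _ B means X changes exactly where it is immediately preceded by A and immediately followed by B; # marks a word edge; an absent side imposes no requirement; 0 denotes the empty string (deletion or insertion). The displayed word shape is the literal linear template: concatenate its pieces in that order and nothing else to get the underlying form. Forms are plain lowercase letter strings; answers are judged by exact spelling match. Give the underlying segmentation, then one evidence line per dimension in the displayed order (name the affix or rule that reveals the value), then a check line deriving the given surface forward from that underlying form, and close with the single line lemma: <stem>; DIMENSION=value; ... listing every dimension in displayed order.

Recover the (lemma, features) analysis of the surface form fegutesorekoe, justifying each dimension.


underlying: fegut-sor-ko-e
SUR=du - signalled by the affix -ko
KEL=fe - signalled by the affix -sor
POLE=mi - signalled by the affix -e
check: fegutsorkoe -> fegutesorekoe
lemma: fegut; SUR=du; KEL=fe; POLE=mi
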